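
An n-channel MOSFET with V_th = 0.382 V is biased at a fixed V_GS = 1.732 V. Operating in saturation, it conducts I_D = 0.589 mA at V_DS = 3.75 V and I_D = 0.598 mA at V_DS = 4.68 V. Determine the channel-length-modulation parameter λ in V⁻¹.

λ = 0.0175 V⁻¹

With V_GS fixed, I_D ∝ (1 + λ V_DS) in saturation, so I_D2/I_D1 = (1 + λ V_DS2)/(1 + λ V_DS1).
0.598/0.589 = 1.015 = (1 + 4.68 λ)/(1 + 3.75 λ).
Solving: λ (I_D1 V_DS2 − I_D2 V_DS1) = I_D2 − I_D1, so λ = (0.598 − 0.589) / (0.589 × 4.68 − 0.598 × 3.75) = 0.009 / 0.514 = 0.0175 V⁻¹.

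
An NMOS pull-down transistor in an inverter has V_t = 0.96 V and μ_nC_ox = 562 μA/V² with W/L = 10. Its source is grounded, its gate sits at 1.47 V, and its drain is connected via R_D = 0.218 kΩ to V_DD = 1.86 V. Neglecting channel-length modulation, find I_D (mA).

I_D = 0.731 mA

V_GS = V_G = 1.47 V, so V_ov = 1.47 − 0.96 = 0.51 V.
k_n = μ_nC_ox · (W/L) = 5.62 mA/V².
Assume saturation: I_D = ½ k_n V_ov² = 0.5 × 5.62 × 0.51² = 0.731 mA, giving V_DS = V_DD − I_D R_D = 1.86 − 0.731 × 0.218 = 1.7 V.
V_DS = 1.7 V ≥ V_ov = 0.51 V, confirming saturation.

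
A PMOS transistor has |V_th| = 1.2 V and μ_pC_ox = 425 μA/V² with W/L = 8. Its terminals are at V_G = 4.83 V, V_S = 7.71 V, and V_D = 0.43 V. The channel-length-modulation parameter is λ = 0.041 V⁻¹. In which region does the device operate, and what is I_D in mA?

Saturation; I_D = 6.23 mA

V_SG = V_S − V_G = 7.71 − 4.83 = 2.88 V; V_SD = V_S − V_D = 7.71 − 0.43 = 7.28 V.
k_p = μ_pC_ox · (W/L) = 3.4 mA/V².
V_ov = V_SG − |V_th| = 2.88 − 1.2 = 1.68 V.
Since V_SD = 7.28 V ≥ V_ov = 1.68 V, the device is in saturation.
I_D = ½ k_p V_ov² (1 + λ V_SD) = 0.5 × 3.4 × 1.68² × (1 + 0.041 × 7.28) = 6.23 mA.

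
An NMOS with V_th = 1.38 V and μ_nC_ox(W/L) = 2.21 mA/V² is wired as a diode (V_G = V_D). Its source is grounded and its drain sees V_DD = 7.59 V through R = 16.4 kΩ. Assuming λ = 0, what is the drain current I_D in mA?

I_D = 0.345 mA

With gate tied to drain, V_GS = V_DS ≥ V_GS − V_th, so the device is in saturation.
KCL at the drain: ½ k_n (V_GS − V_th)² = (V_DD − V_GS)/R.
Let x = V_GS − 1.38. Then 18.1 x² + x − 6.21 = 0, giving x = 0.558 V (positive root), so V_GS = 1.94 V.
I_D = (V_DD − V_GS)/R = (7.59 − 1.94) / 16.4 = 0.345 mA.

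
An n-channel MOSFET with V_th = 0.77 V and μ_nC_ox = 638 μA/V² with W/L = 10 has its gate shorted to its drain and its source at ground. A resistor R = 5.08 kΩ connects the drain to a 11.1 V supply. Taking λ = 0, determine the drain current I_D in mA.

With gate tied to drain, V_GS = V_DS ≥ V_GS − V_th, so the device is in saturation.
k_n = μ_nC_ox · (W/L) = 6.38 mA/V².
KCL at the drain: ½ k_n (V_GS − V_th)² = (V_DD − V_GS)/R.
Let x = V_GS − 0.77. Then 16.2 x² + x − 10.33 = 0, giving x = 0.768 V (positive root), so V_GS = 1.54 V.
I_D = (V_DD − V_GS)/R = (11.1 − 1.54) / 5.08 = 1.88 mA.

I_D = 1.88 mA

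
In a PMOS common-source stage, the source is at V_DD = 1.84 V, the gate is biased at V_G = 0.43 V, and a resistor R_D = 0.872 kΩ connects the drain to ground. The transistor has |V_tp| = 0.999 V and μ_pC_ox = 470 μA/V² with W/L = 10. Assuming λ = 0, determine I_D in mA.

I_D = 0.397 mA

V_SG = V_DD − V_G = 1.84 − 0.43 = 1.41 V, so V_ov = 1.41 − 0.999 = 0.411 V.
k_p = μ_pC_ox · (W/L) = 4.7 mA/V².
Assume saturation: I_D = ½ k_p V_ov² = 0.5 × 4.7 × 0.411² = 0.397 mA, giving V_SD = V_DD − I_D R_D = 1.84 − 0.397 × 0.872 = 1.49 V.
V_SD = 1.49 V ≥ V_ov = 0.411 V, confirming saturation.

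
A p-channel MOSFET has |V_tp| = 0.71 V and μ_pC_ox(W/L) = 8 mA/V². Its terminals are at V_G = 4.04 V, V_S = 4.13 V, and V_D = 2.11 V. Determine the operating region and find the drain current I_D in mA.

V_SG = V_S − V_G = 4.13 − 4.04 = 0.09 V; V_SD = V_S − V_D = 4.13 − 2.11 = 2.02 V.
V_SG = 0.09 V < |V_tp| = 0.71 V, so the transistor is in cutoff.

Cutoff; I_D = 0 mA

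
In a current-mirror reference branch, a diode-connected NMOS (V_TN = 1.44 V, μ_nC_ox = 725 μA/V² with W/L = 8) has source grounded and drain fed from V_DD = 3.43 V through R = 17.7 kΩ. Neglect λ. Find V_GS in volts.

With gate tied to drain, V_GS = V_DS ≥ V_GS − V_TN, so the device is in saturation.
k_n = μ_nC_ox · (W/L) = 5.8 mA/V².
KCL at the drain: ½ k_n (V_GS − V_TN)² = (V_DD − V_GS)/R.
Let x = V_GS − 1.44. Then 51.3 x² + x − 1.99 = 0, giving x = 0.187 V (positive root), so V_GS = 1.63 V.
I_D = (V_DD − V_GS)/R = (3.43 − 1.63) / 17.7 = 0.102 mA.

V_GS = 1.63 V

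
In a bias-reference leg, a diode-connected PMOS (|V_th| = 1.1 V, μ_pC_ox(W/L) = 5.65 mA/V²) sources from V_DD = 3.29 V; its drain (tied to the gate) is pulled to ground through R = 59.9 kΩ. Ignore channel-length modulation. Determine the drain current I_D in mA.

I_D = 0.0347 mA

With gate tied to drain, V_SG = V_SD ≥ V_SG − |V_th|, so the device is in saturation.
KCL at the drain: ½ k_p (V_SG − |V_th|)² = (V_DD − V_SG)/R.
Let x = V_SG − 1.1. Then 169 x² + x − 2.19 = 0, giving x = 0.111 V (positive root), so V_SG = 1.21 V.
I_D = (V_DD − V_SG)/R = (3.29 − 1.21) / 59.9 = 0.0347 mA.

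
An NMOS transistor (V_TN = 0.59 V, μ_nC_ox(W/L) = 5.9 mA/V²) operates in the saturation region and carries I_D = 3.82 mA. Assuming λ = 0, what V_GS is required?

In saturation I_D = ½ k_n (V_GS − V_TN)², so V_GS − V_TN = √(2 I_D / k_n) = √(2 × 3.82 / 5.9) = 1.14 V.
V_GS = 0.59 + 1.14 = 1.73 V.

V_GS = 1.73 V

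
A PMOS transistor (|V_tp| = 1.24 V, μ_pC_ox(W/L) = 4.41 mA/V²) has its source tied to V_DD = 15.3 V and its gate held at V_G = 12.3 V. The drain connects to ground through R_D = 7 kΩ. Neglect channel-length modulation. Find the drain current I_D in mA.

V_SG = V_DD − V_G = 15.3 − 12.3 = 3 V, so V_ov = 3 − 1.24 = 1.76 V.
Assume saturation: I_D = ½ k_p V_ov² = 0.5 × 4.41 × 1.76² = 6.83 mA, giving V_SD = V_DD − I_D R_D = 15.3 − 6.83 × 7 = -32.5 V.
But -32.5 V < V_ov = 1.76 V, so the device is actually in triode.
In triode I_D = k_p[V_ov V_SD − ½ V_SD²] and I_D = (V_DD − V_SD)/R_D. Equating: 15.4 V_SD² − 55.33 V_SD + 15.3 = 0, giving V_SD = 0.302 V (the root below V_ov).
I_D = (15.3 − 0.302) / 7 = 2.14 mA.

I_D = 2.14 mA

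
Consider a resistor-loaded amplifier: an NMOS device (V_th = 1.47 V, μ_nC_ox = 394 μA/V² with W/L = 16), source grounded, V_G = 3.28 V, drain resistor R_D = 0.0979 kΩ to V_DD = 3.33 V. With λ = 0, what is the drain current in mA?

V_GS = V_G = 3.28 V, so V_ov = 3.28 − 1.47 = 1.81 V.
k_n = μ_nC_ox · (W/L) = 6.304 mA/V².
Assume saturation: I_D = ½ k_n V_ov² = 0.5 × 6.304 × 1.81² = 10.3 mA, giving V_DS = V_DD − I_D R_D = 3.33 − 10.3 × 0.0979 = 2.32 V.
V_DS = 2.32 V ≥ V_ov = 1.81 V, confirming saturation.

I_D = 10.3 mA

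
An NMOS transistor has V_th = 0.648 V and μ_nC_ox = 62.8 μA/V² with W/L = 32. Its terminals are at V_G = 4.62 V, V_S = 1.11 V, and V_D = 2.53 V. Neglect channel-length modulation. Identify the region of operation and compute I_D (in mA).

V_GS = V_G − V_S = 4.62 − 1.11 = 3.51 V; V_DS = V_D − V_S = 2.53 − 1.11 = 1.42 V.
k_n = μ_nC_ox · (W/L) = 2.01 mA/V².
V_ov = V_GS − V_th = 3.51 − 0.648 = 2.86 V.
Since V_DS = 1.42 V < V_ov = 2.86 V, the device is in the triode region.
I_D = k_n [V_ov · V_DS − ½ V_DS²] = 2.01 × [2.86 × 1.42 − 0.5 × 1.42²] = 6.14 mA.

Triode; I_D = 6.14 mA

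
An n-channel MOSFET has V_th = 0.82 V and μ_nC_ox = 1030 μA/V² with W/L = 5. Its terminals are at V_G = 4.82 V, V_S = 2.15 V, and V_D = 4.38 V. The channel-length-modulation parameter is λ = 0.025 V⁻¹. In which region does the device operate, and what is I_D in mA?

V_GS = V_G − V_S = 4.82 − 2.15 = 2.67 V; V_DS = V_D − V_S = 4.38 − 2.15 = 2.23 V.
k_n = μ_nC_ox · (W/L) = 5.15 mA/V².
V_ov = V_GS − V_th = 2.67 − 0.82 = 1.85 V.
Since V_DS = 2.23 V ≥ V_ov = 1.85 V, the device is in saturation.
I_D = ½ k_n V_ov² (1 + λ V_DS) = 0.5 × 5.15 × 1.85² × (1 + 0.025 × 2.23) = 9.3 mA.

Saturation; I_D = 9.30 mA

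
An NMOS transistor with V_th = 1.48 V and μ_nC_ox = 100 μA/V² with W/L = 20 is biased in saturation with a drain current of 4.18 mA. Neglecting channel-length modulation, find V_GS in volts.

k_n = μ_nC_ox · (W/L) = 2 mA/V².
In saturation I_D = ½ k_n (V_GS − V_th)², so V_GS − V_th = √(2 I_D / k_n) = √(2 × 4.18 / 2) = 2.04 V.
V_GS = 1.48 + 2.04 = 3.52 V.

V_GS = 3.52 V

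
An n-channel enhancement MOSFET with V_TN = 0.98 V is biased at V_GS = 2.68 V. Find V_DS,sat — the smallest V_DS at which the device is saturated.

V_DS,sat = 1.70 V

The boundary between triode and saturation is V_DS = V_GS − V_TN = V_ov.
V_ov = 2.68 − 0.98 = 1.7 V.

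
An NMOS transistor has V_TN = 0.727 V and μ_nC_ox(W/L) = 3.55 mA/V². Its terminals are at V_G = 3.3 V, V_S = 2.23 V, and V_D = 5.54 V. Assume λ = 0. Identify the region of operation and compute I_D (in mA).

Saturation; I_D = 0.209 mA

V_GS = V_G − V_S = 3.3 − 2.23 = 1.07 V; V_DS = V_D − V_S = 5.54 − 2.23 = 3.31 V.
V_ov = V_GS − V_TN = 1.07 − 0.727 = 0.343 V.
Since V_DS = 3.31 V ≥ V_ov = 0.343 V, the device is in saturation.
I_D = ½ k_n V_ov² = 0.5 × 3.55 × 0.343² = 0.209 mA.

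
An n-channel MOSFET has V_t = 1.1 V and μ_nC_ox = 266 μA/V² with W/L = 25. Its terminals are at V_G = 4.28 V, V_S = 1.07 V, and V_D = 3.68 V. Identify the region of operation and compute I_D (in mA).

Saturation; I_D = 14.8 mA

V_GS = V_G − V_S = 4.28 − 1.07 = 3.21 V; V_DS = V_D − V_S = 3.68 − 1.07 = 2.61 V.
k_n = μ_nC_ox · (W/L) = 6.65 mA/V².
V_ov = V_GS − V_t = 3.21 − 1.1 = 2.11 V.
Since V_DS = 2.61 V ≥ V_ov = 2.11 V, the device is in saturation.
I_D = ½ k_n V_ov² = 0.5 × 6.65 × 2.11² = 14.8 mA.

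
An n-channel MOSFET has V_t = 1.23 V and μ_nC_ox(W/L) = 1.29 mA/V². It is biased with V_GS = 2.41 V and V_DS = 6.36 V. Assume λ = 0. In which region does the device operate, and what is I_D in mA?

V_ov = V_GS − V_t = 2.41 − 1.23 = 1.18 V.
Since V_DS = 6.36 V ≥ V_ov = 1.18 V, the device is in saturation.
I_D = ½ k_n V_ov² = 0.5 × 1.29 × 1.18² = 0.898 mA.

Saturation; I_D = 0.898 mA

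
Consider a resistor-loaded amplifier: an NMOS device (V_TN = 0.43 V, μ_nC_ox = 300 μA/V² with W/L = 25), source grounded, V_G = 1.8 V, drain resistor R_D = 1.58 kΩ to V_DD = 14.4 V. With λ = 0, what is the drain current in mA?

V_GS = V_G = 1.8 V, so V_ov = 1.8 − 0.43 = 1.37 V.
k_n = μ_nC_ox · (W/L) = 7.5 mA/V².
Assume saturation: I_D = ½ k_n V_ov² = 0.5 × 7.5 × 1.37² = 7.04 mA, giving V_DS = V_DD − I_D R_D = 14.4 − 7.04 × 1.58 = 3.28 V.
V_DS = 3.28 V ≥ V_ov = 1.37 V, confirming saturation.

I_D = 7.04 mA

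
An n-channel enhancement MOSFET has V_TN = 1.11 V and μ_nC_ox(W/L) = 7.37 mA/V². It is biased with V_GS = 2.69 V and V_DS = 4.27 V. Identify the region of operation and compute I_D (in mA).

V_ov = V_GS − V_TN = 2.69 − 1.11 = 1.58 V.
Since V_DS = 4.27 V ≥ V_ov = 1.58 V, the device is in saturation.
I_D = ½ k_n V_ov² = 0.5 × 7.37 × 1.58² = 9.2 mA.

Saturation; I_D = 9.20 mA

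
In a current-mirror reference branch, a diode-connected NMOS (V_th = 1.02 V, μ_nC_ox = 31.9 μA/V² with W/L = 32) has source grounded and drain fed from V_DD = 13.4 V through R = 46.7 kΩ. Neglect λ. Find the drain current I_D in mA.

With gate tied to drain, V_GS = V_DS ≥ V_GS − V_th, so the device is in saturation.
k_n = μ_nC_ox · (W/L) = 1.021 mA/V².
KCL at the drain: ½ k_n (V_GS − V_th)² = (V_DD − V_GS)/R.
Let x = V_GS − 1.02. Then 23.8 x² + x − 12.38 = 0, giving x = 0.7 V (positive root), so V_GS = 1.72 V.
I_D = (V_DD − V_GS)/R = (13.4 − 1.72) / 46.7 = 0.25 mA.

I_D = 0.250 mA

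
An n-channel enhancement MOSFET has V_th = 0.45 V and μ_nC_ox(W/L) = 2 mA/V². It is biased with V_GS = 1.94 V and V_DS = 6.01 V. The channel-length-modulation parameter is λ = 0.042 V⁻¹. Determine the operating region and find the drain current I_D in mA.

V_ov = V_GS − V_th = 1.94 − 0.45 = 1.49 V.
Since V_DS = 6.01 V ≥ V_ov = 1.49 V, the device is in saturation.
I_D = ½ k_n V_ov² (1 + λ V_DS) = 0.5 × 2 × 1.49² × (1 + 0.042 × 6.01) = 2.78 mA.

Saturation; I_D = 2.78 mA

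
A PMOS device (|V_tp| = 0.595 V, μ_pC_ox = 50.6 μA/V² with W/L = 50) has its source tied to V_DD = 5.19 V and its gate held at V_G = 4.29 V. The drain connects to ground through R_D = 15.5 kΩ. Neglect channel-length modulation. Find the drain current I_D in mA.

I_D = 0.118 mA

V_SG = V_DD − V_G = 5.19 − 4.29 = 0.9 V, so V_ov = 0.9 − 0.595 = 0.305 V.
k_p = μ_pC_ox · (W/L) = 2.53 mA/V².
Assume saturation: I_D = ½ k_p V_ov² = 0.5 × 2.53 × 0.305² = 0.118 mA, giving V_SD = V_DD − I_D R_D = 5.19 − 0.118 × 15.5 = 3.37 V.
V_SD = 3.37 V ≥ V_ov = 0.305 V, confirming saturation.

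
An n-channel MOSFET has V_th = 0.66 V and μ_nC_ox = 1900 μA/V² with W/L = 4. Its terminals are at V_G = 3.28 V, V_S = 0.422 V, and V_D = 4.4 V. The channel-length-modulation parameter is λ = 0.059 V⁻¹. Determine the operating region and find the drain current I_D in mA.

V_GS = V_G − V_S = 3.28 − 0.422 = 2.86 V; V_DS = V_D − V_S = 4.4 − 0.422 = 3.98 V.
k_n = μ_nC_ox · (W/L) = 7.6 mA/V².
V_ov = V_GS − V_th = 2.86 − 0.66 = 2.2 V.
Since V_DS = 3.98 V ≥ V_ov = 2.2 V, the device is in saturation.
I_D = ½ k_n V_ov² (1 + λ V_DS) = 0.5 × 7.6 × 2.2² × (1 + 0.059 × 3.98) = 22.7 mA.

Saturation; I_D = 22.7 mA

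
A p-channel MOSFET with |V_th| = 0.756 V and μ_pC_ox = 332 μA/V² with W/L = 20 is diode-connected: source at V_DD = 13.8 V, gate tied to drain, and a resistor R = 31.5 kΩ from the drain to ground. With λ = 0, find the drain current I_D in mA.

With gate tied to drain, V_SG = V_SD ≥ V_SG − |V_th|, so the device is in saturation.
k_p = μ_pC_ox · (W/L) = 6.64 mA/V².
KCL at the drain: ½ k_p (V_SG − |V_th|)² = (V_DD − V_SG)/R.
Let x = V_SG − 0.756. Then 105 x² + x − 13.04 = 0, giving x = 0.348 V (positive root), so V_SG = 1.1 V.
I_D = (V_DD − V_SG)/R = (13.8 − 1.1) / 31.5 = 0.403 mA.

I_D = 0.403 mA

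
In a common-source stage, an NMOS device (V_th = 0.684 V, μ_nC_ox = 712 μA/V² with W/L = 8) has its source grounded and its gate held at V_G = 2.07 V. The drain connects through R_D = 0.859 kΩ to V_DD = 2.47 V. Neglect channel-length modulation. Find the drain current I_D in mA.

I_D = 2.46 mA

V_GS = V_G = 2.07 V, so V_ov = 2.07 − 0.684 = 1.39 V.
k_n = μ_nC_ox · (W/L) = 5.696 mA/V².
Assume saturation: I_D = ½ k_n V_ov² = 0.5 × 5.696 × 1.39² = 5.47 mA, giving V_DS = V_DD − I_D R_D = 2.47 − 5.47 × 0.859 = -2.23 V.
But -2.23 V < V_ov = 1.39 V, so the device is actually in triode.
In triode I_D = k_n[V_ov V_DS − ½ V_DS²] and I_D = (V_DD − V_DS)/R_D. Equating: 2.45 V_DS² − 7.782 V_DS + 2.47 = 0, giving V_DS = 0.358 V (the root below V_ov).
I_D = (2.47 − 0.358) / 0.859 = 2.46 mA.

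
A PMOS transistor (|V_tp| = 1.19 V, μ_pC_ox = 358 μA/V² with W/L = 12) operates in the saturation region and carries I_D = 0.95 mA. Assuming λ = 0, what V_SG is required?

k_p = μ_pC_ox · (W/L) = 4.296 mA/V².
In saturation I_D = ½ k_p (V_SG − |V_tp|)², so V_SG − |V_tp| = √(2 I_D / k_p) = √(2 × 0.95 / 4.296) = 0.665 V.
V_SG = 1.19 + 0.665 = 1.86 V.

V_SG = 1.86 V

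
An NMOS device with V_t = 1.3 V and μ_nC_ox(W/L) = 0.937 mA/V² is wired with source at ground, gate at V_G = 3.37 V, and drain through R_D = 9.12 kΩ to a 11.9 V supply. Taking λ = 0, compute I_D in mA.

I_D = 1.22 mA

V_GS = V_G = 3.37 V, so V_ov = 3.37 − 1.3 = 2.07 V.
Assume saturation: I_D = ½ k_n V_ov² = 0.5 × 0.937 × 2.07² = 2.01 mA, giving V_DS = V_DD − I_D R_D = 11.9 − 2.01 × 9.12 = -6.41 V.
But -6.41 V < V_ov = 2.07 V, so the device is actually in triode.
In triode I_D = k_n[V_ov V_DS − ½ V_DS²] and I_D = (V_DD − V_DS)/R_D. Equating: 4.27 V_DS² − 18.69 V_DS + 11.9 = 0, giving V_DS = 0.774 V (the root below V_ov).
I_D = (11.9 − 0.774) / 9.12 = 1.22 mA.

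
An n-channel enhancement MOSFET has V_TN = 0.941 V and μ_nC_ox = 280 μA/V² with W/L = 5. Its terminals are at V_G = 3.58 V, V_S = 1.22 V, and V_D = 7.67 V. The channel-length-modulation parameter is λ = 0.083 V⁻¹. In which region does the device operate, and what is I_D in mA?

V_GS = V_G − V_S = 3.58 − 1.22 = 2.36 V; V_DS = V_D − V_S = 7.67 − 1.22 = 6.45 V.
k_n = μ_nC_ox · (W/L) = 1.4 mA/V².
V_ov = V_GS − V_TN = 2.36 − 0.941 = 1.42 V.
Since V_DS = 6.45 V ≥ V_ov = 1.42 V, the device is in saturation.
I_D = ½ k_n V_ov² (1 + λ V_DS) = 0.5 × 1.4 × 1.42² × (1 + 0.083 × 6.45) = 2.16 mA.

Saturation; I_D = 2.16 mA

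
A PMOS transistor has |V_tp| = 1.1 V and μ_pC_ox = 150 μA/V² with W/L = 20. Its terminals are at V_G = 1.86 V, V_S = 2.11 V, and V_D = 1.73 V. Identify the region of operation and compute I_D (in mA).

V_SG = V_S − V_G = 2.11 − 1.86 = 0.25 V; V_SD = V_S − V_D = 2.11 − 1.73 = 0.38 V.
V_SG = 0.25 V < |V_tp| = 1.1 V, so the transistor is in cutoff.

Cutoff; I_D = 0 mA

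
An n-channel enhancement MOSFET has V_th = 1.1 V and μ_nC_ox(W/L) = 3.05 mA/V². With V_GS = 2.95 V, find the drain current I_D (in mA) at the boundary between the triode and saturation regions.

I_D = 5.22 mA

At the boundary V_DS = V_ov = V_GS − V_th = 2.95 − 1.1 = 1.85 V.
I_D = ½ k_n V_ov² = 0.5 × 3.05 × 1.85² = 5.22 mA.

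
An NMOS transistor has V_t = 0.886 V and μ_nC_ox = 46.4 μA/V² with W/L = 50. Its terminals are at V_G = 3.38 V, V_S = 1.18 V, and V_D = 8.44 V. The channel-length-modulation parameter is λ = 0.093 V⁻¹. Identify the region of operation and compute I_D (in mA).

V_GS = V_G − V_S = 3.38 − 1.18 = 2.2 V; V_DS = V_D − V_S = 8.44 − 1.18 = 7.26 V.
k_n = μ_nC_ox · (W/L) = 2.32 mA/V².
V_ov = V_GS − V_t = 2.2 − 0.886 = 1.31 V.
Since V_DS = 7.26 V ≥ V_ov = 1.31 V, the device is in saturation.
I_D = ½ k_n V_ov² (1 + λ V_DS) = 0.5 × 2.32 × 1.31² × (1 + 0.093 × 7.26) = 3.36 mA.

Saturation; I_D = 3.36 mA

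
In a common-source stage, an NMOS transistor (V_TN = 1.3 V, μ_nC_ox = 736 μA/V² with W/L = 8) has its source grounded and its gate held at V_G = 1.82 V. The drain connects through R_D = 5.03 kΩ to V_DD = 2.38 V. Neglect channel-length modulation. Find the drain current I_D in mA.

V_GS = V_G = 1.82 V, so V_ov = 1.82 − 1.3 = 0.52 V.
k_n = μ_nC_ox · (W/L) = 5.888 mA/V².
Assume saturation: I_D = ½ k_n V_ov² = 0.5 × 5.888 × 0.52² = 0.796 mA, giving V_DS = V_DD − I_D R_D = 2.38 − 0.796 × 5.03 = -1.62 V.
But -1.62 V < V_ov = 0.52 V, so the device is actually in triode.
In triode I_D = k_n[V_ov V_DS − ½ V_DS²] and I_D = (V_DD − V_DS)/R_D. Equating: 14.8 V_DS² − 16.4 V_DS + 2.38 = 0, giving V_DS = 0.172 V (the root below V_ov).
I_D = (2.38 − 0.172) / 5.03 = 0.439 mA.

I_D = 0.439 mA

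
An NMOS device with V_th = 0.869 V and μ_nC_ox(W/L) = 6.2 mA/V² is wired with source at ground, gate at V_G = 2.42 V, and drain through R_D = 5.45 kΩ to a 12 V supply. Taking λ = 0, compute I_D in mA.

V_GS = V_G = 2.42 V, so V_ov = 2.42 − 0.869 = 1.55 V.
Assume saturation: I_D = ½ k_n V_ov² = 0.5 × 6.2 × 1.55² = 7.46 mA, giving V_DS = V_DD − I_D R_D = 12 − 7.46 × 5.45 = -28.6 V.
But -28.6 V < V_ov = 1.55 V, so the device is actually in triode.
In triode I_D = k_n[V_ov V_DS − ½ V_DS²] and I_D = (V_DD − V_DS)/R_D. Equating: 16.9 V_DS² − 53.41 V_DS + 12 = 0, giving V_DS = 0.243 V (the root below V_ov).
I_D = (12 − 0.243) / 5.45 = 2.16 mA.

I_D = 2.16 mA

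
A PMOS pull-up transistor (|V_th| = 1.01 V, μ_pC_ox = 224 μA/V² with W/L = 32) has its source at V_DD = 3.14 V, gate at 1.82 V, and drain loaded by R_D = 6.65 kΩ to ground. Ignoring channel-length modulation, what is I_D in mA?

I_D = 0.344 mA

V_SG = V_DD − V_G = 3.14 − 1.82 = 1.32 V, so V_ov = 1.32 − 1.01 = 0.31 V.
k_p = μ_pC_ox · (W/L) = 7.168 mA/V².
Assume saturation: I_D = ½ k_p V_ov² = 0.5 × 7.168 × 0.31² = 0.344 mA, giving V_SD = V_DD − I_D R_D = 3.14 − 0.344 × 6.65 = 0.85 V.
V_SD = 0.85 V ≥ V_ov = 0.31 V, confirming saturation.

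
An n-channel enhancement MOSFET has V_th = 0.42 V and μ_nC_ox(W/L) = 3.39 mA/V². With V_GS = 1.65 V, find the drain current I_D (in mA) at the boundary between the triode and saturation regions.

At the boundary V_DS = V_ov = V_GS − V_th = 1.65 − 0.42 = 1.23 V.
I_D = ½ k_n V_ov² = 0.5 × 3.39 × 1.23² = 2.56 mA.

I_D = 2.56 mA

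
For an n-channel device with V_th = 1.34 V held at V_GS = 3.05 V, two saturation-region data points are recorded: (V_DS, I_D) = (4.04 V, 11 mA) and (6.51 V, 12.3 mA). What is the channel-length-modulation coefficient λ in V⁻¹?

With V_GS fixed, I_D ∝ (1 + λ V_DS) in saturation, so I_D2/I_D1 = (1 + λ V_DS2)/(1 + λ V_DS1).
12.3/11 = 1.118 = (1 + 6.51 λ)/(1 + 4.04 λ).
Solving: λ (I_D1 V_DS2 − I_D2 V_DS1) = I_D2 − I_D1, so λ = (12.3 − 11) / (11 × 6.51 − 12.3 × 4.04) = 1.3 / 21.9 = 0.0593 V⁻¹.

λ = 0.0593 V⁻¹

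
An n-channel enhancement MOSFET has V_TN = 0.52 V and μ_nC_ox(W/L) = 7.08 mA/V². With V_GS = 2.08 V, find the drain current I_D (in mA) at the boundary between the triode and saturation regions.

At the boundary V_DS = V_ov = V_GS − V_TN = 2.08 − 0.52 = 1.56 V.
I_D = ½ k_n V_ov² = 0.5 × 7.08 × 1.56² = 8.61 mA.

I_D = 8.61 mA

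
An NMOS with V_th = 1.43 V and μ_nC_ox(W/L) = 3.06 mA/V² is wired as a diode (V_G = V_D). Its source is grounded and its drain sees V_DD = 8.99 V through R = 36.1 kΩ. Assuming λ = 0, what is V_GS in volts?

V_GS = 1.79 V

With gate tied to drain, V_GS = V_DS ≥ V_GS − V_th, so the device is in saturation.
KCL at the drain: ½ k_n (V_GS − V_th)² = (V_DD − V_GS)/R.
Let x = V_GS − 1.43. Then 55.2 x² + x − 7.56 = 0, giving x = 0.361 V (positive root), so V_GS = 1.79 V.
I_D = (V_DD − V_GS)/R = (8.99 − 1.79) / 36.1 = 0.199 mA.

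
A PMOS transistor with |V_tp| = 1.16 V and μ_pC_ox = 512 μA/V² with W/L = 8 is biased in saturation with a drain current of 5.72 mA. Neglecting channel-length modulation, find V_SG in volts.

V_SG = 2.83 V

k_p = μ_pC_ox · (W/L) = 4.096 mA/V².
In saturation I_D = ½ k_p (V_SG − |V_tp|)², so V_SG − |V_tp| = √(2 I_D / k_p) = √(2 × 5.72 / 4.096) = 1.67 V.
V_SG = 1.16 + 1.67 = 2.83 V.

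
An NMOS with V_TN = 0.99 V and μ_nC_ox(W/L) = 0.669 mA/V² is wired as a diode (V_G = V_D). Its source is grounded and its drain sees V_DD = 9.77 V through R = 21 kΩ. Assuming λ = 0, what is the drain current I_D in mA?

With gate tied to drain, V_GS = V_DS ≥ V_GS − V_TN, so the device is in saturation.
KCL at the drain: ½ k_n (V_GS − V_TN)² = (V_DD − V_GS)/R.
Let x = V_GS − 0.99. Then 7.02 x² + x − 8.78 = 0, giving x = 1.05 V (positive root), so V_GS = 2.04 V.
I_D = (V_DD − V_GS)/R = (9.77 − 2.04) / 21 = 0.368 mA.

I_D = 0.368 mA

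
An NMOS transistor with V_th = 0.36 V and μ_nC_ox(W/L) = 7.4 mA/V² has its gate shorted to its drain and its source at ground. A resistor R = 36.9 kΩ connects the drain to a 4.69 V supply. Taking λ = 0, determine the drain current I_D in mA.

With gate tied to drain, V_GS = V_DS ≥ V_GS − V_th, so the device is in saturation.
KCL at the drain: ½ k_n (V_GS − V_th)² = (V_DD − V_GS)/R.
Let x = V_GS − 0.36. Then 137 x² + x − 4.33 = 0, giving x = 0.174 V (positive root), so V_GS = 0.534 V.
I_D = (V_DD − V_GS)/R = (4.69 − 0.534) / 36.9 = 0.113 mA.

I_D = 0.113 mA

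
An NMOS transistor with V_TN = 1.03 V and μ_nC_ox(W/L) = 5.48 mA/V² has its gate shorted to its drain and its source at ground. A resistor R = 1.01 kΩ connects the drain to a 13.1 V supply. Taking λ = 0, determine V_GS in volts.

With gate tied to drain, V_GS = V_DS ≥ V_GS − V_TN, so the device is in saturation.
KCL at the drain: ½ k_n (V_GS − V_TN)² = (V_DD − V_GS)/R.
Let x = V_GS − 1.03. Then 2.77 x² + x − 12.07 = 0, giving x = 1.92 V (positive root), so V_GS = 2.95 V.
I_D = (V_DD − V_GS)/R = (13.1 − 2.95) / 1.01 = 10.1 mA.

V_GS = 2.95 V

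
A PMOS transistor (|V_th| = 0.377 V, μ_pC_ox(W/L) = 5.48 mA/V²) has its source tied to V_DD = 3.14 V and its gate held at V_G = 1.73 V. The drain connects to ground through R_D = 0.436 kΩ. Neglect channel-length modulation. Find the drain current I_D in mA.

I_D = 2.92 mA

V_SG = V_DD − V_G = 3.14 − 1.73 = 1.41 V, so V_ov = 1.41 − 0.377 = 1.03 V.
Assume saturation: I_D = ½ k_p V_ov² = 0.5 × 5.48 × 1.03² = 2.92 mA, giving V_SD = V_DD − I_D R_D = 3.14 − 2.92 × 0.436 = 1.87 V.
V_SD = 1.87 V ≥ V_ov = 1.03 V, confirming saturation.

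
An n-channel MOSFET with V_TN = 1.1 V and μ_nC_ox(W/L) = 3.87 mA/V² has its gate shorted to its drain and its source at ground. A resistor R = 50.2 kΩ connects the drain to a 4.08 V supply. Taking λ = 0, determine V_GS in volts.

With gate tied to drain, V_GS = V_DS ≥ V_GS − V_TN, so the device is in saturation.
KCL at the drain: ½ k_n (V_GS − V_TN)² = (V_DD − V_GS)/R.
Let x = V_GS − 1.1. Then 97.1 x² + x − 2.98 = 0, giving x = 0.17 V (positive root), so V_GS = 1.27 V.
I_D = (V_DD − V_GS)/R = (4.08 − 1.27) / 50.2 = 0.056 mA.

V_GS = 1.27 V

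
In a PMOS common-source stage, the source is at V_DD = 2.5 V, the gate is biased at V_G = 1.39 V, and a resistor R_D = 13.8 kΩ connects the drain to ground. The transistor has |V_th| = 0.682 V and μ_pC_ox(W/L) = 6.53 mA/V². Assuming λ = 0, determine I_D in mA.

V_SG = V_DD − V_G = 2.5 − 1.39 = 1.11 V, so V_ov = 1.11 − 0.682 = 0.428 V.
Assume saturation: I_D = ½ k_p V_ov² = 0.5 × 6.53 × 0.428² = 0.598 mA, giving V_SD = V_DD − I_D R_D = 2.5 − 0.598 × 13.8 = -5.75 V.
But -5.75 V < V_ov = 0.428 V, so the device is actually in triode.
In triode I_D = k_p[V_ov V_SD − ½ V_SD²] and I_D = (V_DD − V_SD)/R_D. Equating: 45.1 V_SD² − 39.57 V_SD + 2.5 = 0, giving V_SD = 0.0685 V (the root below V_ov).
I_D = (2.5 − 0.0685) / 13.8 = 0.176 mA.

I_D = 0.176 mA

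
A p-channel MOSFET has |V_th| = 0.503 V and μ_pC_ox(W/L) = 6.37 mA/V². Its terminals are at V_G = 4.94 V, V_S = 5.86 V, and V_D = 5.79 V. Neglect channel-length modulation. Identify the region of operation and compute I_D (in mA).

Triode; I_D = 0.170 mA

V_SG = V_S − V_G = 5.86 − 4.94 = 0.92 V; V_SD = V_S − V_D = 5.86 − 5.79 = 0.07 V.
V_ov = V_SG − |V_th| = 0.92 − 0.503 = 0.417 V.
Since V_SD = 0.07 V < V_ov = 0.417 V, the device is in the triode region.
I_D = k_p [V_ov · V_SD − ½ V_SD²] = 6.37 × [0.417 × 0.07 − 0.5 × 0.07²] = 0.17 mA.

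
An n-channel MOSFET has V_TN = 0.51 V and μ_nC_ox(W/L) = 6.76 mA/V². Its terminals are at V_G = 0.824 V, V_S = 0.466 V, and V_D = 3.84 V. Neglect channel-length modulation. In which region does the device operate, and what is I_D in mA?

V_GS = V_G − V_S = 0.824 − 0.466 = 0.358 V; V_DS = V_D − V_S = 3.84 − 0.466 = 3.37 V.
V_GS = 0.358 V < V_TN = 0.51 V, so the transistor is in cutoff.

Cutoff; I_D = 0 mA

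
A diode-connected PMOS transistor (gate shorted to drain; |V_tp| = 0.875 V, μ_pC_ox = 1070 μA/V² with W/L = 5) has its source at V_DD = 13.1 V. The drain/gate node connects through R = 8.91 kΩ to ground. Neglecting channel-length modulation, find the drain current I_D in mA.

I_D = 1.29 mA

With gate tied to drain, V_SG = V_SD ≥ V_SG − |V_tp|, so the device is in saturation.
k_p = μ_pC_ox · (W/L) = 5.35 mA/V².
KCL at the drain: ½ k_p (V_SG − |V_tp|)² = (V_DD − V_SG)/R.
Let x = V_SG − 0.875. Then 23.8 x² + x − 12.22 = 0, giving x = 0.696 V (positive root), so V_SG = 1.57 V.
I_D = (V_DD − V_SG)/R = (13.1 − 1.57) / 8.91 = 1.29 mA.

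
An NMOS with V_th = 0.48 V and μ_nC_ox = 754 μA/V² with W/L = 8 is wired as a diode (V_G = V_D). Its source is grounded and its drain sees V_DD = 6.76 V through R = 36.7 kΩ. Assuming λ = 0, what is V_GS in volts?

With gate tied to drain, V_GS = V_DS ≥ V_GS − V_th, so the device is in saturation.
k_n = μ_nC_ox · (W/L) = 6.032 mA/V².
KCL at the drain: ½ k_n (V_GS − V_th)² = (V_DD − V_GS)/R.
Let x = V_GS − 0.48. Then 111 x² + x − 6.28 = 0, giving x = 0.234 V (positive root), so V_GS = 0.714 V.
I_D = (V_DD − V_GS)/R = (6.76 − 0.714) / 36.7 = 0.165 mA.

V_GS = 0.714 V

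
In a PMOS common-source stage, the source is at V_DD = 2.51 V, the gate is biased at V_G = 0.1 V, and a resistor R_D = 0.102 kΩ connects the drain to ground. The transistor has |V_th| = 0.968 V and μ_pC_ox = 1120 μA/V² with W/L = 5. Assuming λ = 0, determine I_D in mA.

I_D = 5.82 mA

V_SG = V_DD − V_G = 2.51 − 0.1 = 2.41 V, so V_ov = 2.41 − 0.968 = 1.44 V.
k_p = μ_pC_ox · (W/L) = 5.6 mA/V².
Assume saturation: I_D = ½ k_p V_ov² = 0.5 × 5.6 × 1.44² = 5.82 mA, giving V_SD = V_DD − I_D R_D = 2.51 − 5.82 × 0.102 = 1.92 V.
V_SD = 1.92 V ≥ V_ov = 1.44 V, confirming saturation.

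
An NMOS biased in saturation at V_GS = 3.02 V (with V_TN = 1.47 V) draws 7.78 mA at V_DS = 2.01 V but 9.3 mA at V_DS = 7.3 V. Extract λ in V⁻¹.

λ = 0.0399 V⁻¹

With V_GS fixed, I_D ∝ (1 + λ V_DS) in saturation, so I_D2/I_D1 = (1 + λ V_DS2)/(1 + λ V_DS1).
9.3/7.78 = 1.195 = (1 + 7.3 λ)/(1 + 2.01 λ).
Solving: λ (I_D1 V_DS2 − I_D2 V_DS1) = I_D2 − I_D1, so λ = (9.3 − 7.78) / (7.78 × 7.3 − 9.3 × 2.01) = 1.52 / 38.1 = 0.0399 V⁻¹.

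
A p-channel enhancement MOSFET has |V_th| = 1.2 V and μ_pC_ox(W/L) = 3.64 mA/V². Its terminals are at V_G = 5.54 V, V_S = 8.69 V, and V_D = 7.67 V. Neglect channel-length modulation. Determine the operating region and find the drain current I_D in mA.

V_SG = V_S − V_G = 8.69 − 5.54 = 3.15 V; V_SD = V_S − V_D = 8.69 − 7.67 = 1.02 V.
V_ov = V_SG − |V_th| = 3.15 − 1.2 = 1.95 V.
Since V_SD = 1.02 V < V_ov = 1.95 V, the device is in the triode region.
I_D = k_p [V_ov · V_SD − ½ V_SD²] = 3.64 × [1.95 × 1.02 − 0.5 × 1.02²] = 5.35 mA.

Triode; I_D = 5.35 mA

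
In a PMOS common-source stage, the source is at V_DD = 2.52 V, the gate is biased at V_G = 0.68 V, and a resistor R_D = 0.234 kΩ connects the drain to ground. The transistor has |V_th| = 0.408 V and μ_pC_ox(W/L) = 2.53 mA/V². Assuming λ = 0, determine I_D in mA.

V_SG = V_DD − V_G = 2.52 − 0.68 = 1.84 V, so V_ov = 1.84 − 0.408 = 1.43 V.
Assume saturation: I_D = ½ k_p V_ov² = 0.5 × 2.53 × 1.43² = 2.59 mA, giving V_SD = V_DD − I_D R_D = 2.52 − 2.59 × 0.234 = 1.91 V.
V_SD = 1.91 V ≥ V_ov = 1.43 V, confirming saturation.

I_D = 2.59 mA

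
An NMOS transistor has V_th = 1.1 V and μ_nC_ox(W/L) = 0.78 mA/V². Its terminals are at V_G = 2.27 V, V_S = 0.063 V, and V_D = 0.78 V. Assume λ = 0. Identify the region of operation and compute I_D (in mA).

Triode; I_D = 0.419 mA

V_GS = V_G − V_S = 2.27 − 0.063 = 2.21 V; V_DS = V_D − V_S = 0.78 − 0.063 = 0.717 V.
V_ov = V_GS − V_th = 2.21 − 1.1 = 1.11 V.
Since V_DS = 0.717 V < V_ov = 1.11 V, the device is in the triode region.
I_D = k_n [V_ov · V_DS − ½ V_DS²] = 0.78 × [1.11 × 0.717 − 0.5 × 0.717²] = 0.419 mA.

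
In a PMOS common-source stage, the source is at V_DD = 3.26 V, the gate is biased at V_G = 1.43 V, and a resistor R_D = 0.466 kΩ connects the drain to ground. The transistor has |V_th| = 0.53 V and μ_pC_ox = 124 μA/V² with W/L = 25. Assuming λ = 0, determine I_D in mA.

V_SG = V_DD − V_G = 3.26 − 1.43 = 1.83 V, so V_ov = 1.83 − 0.53 = 1.3 V.
k_p = μ_pC_ox · (W/L) = 3.1 mA/V².
Assume saturation: I_D = ½ k_p V_ov² = 0.5 × 3.1 × 1.3² = 2.62 mA, giving V_SD = V_DD − I_D R_D = 3.26 − 2.62 × 0.466 = 2.04 V.
V_SD = 2.04 V ≥ V_ov = 1.3 V, confirming saturation.

I_D = 2.62 mA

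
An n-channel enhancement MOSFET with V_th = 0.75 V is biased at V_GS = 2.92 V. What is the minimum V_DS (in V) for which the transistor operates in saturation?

The boundary between triode and saturation is V_DS = V_GS − V_th = V_ov.
V_ov = 2.92 − 0.75 = 2.17 V.

V_DS,sat = 2.17 V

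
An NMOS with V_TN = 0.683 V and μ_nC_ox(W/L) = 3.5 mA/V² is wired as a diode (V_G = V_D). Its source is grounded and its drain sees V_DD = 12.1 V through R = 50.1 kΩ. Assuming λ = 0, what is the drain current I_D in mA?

With gate tied to drain, V_GS = V_DS ≥ V_GS − V_TN, so the device is in saturation.
KCL at the drain: ½ k_n (V_GS − V_TN)² = (V_DD − V_GS)/R.
Let x = V_GS − 0.683. Then 87.7 x² + x − 11.42 = 0, giving x = 0.355 V (positive root), so V_GS = 1.04 V.
I_D = (V_DD − V_GS)/R = (12.1 − 1.04) / 50.1 = 0.221 mA.

I_D = 0.221 mA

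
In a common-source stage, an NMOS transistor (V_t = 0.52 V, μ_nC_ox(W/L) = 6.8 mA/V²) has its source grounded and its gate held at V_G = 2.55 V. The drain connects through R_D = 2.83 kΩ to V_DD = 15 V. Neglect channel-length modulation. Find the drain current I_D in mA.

I_D = 5.15 mA

V_GS = V_G = 2.55 V, so V_ov = 2.55 − 0.52 = 2.03 V.
Assume saturation: I_D = ½ k_n V_ov² = 0.5 × 6.8 × 2.03² = 14 mA, giving V_DS = V_DD − I_D R_D = 15 − 14 × 2.83 = -24.7 V.
But -24.7 V < V_ov = 2.03 V, so the device is actually in triode.
In triode I_D = k_n[V_ov V_DS − ½ V_DS²] and I_D = (V_DD − V_DS)/R_D. Equating: 9.62 V_DS² − 40.07 V_DS + 15 = 0, giving V_DS = 0.416 V (the root below V_ov).
I_D = (15 − 0.416) / 2.83 = 5.15 mA.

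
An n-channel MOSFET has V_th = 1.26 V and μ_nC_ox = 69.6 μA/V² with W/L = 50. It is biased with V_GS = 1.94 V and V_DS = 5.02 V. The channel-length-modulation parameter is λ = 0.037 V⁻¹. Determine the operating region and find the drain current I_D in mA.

Saturation; I_D = 0.954 mA

k_n = μ_nC_ox · (W/L) = 3.48 mA/V².
V_ov = V_GS − V_th = 1.94 − 1.26 = 0.68 V.
Since V_DS = 5.02 V ≥ V_ov = 0.68 V, the device is in saturation.
I_D = ½ k_n V_ov² (1 + λ V_DS) = 0.5 × 3.48 × 0.68² × (1 + 0.037 × 5.02) = 0.954 mA.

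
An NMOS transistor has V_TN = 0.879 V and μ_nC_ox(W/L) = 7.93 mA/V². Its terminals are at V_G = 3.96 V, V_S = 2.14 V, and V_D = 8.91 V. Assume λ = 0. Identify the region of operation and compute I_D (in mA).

V_GS = V_G − V_S = 3.96 − 2.14 = 1.82 V; V_DS = V_D − V_S = 8.91 − 2.14 = 6.77 V.
V_ov = V_GS − V_TN = 1.82 − 0.879 = 0.941 V.
Since V_DS = 6.77 V ≥ V_ov = 0.941 V, the device is in saturation.
I_D = ½ k_n V_ov² = 0.5 × 7.93 × 0.941² = 3.51 mA.

Saturation; I_D = 3.51 mA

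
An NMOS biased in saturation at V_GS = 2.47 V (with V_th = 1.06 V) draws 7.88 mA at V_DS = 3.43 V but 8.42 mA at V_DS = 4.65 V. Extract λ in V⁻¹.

λ = 0.0696 V⁻¹

With V_GS fixed, I_D ∝ (1 + λ V_DS) in saturation, so I_D2/I_D1 = (1 + λ V_DS2)/(1 + λ V_DS1).
8.42/7.88 = 1.069 = (1 + 4.65 λ)/(1 + 3.43 λ).
Solving: λ (I_D1 V_DS2 − I_D2 V_DS1) = I_D2 − I_D1, so λ = (8.42 − 7.88) / (7.88 × 4.65 − 8.42 × 3.43) = 0.54 / 7.76 = 0.0696 V⁻¹.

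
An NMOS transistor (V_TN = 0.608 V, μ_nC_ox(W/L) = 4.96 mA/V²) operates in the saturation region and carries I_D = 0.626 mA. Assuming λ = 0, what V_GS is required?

In saturation I_D = ½ k_n (V_GS − V_TN)², so V_GS − V_TN = √(2 I_D / k_n) = √(2 × 0.626 / 4.96) = 0.502 V.
V_GS = 0.608 + 0.502 = 1.11 V.

V_GS = 1.11 V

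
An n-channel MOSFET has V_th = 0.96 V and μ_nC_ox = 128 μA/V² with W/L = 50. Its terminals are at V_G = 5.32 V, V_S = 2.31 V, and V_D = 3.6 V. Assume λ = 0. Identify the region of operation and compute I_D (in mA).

Triode; I_D = 11.6 mA

V_GS = V_G − V_S = 5.32 − 2.31 = 3.01 V; V_DS = V_D − V_S = 3.6 − 2.31 = 1.29 V.
k_n = μ_nC_ox · (W/L) = 6.4 mA/V².
V_ov = V_GS − V_th = 3.01 − 0.96 = 2.05 V.
Since V_DS = 1.29 V < V_ov = 2.05 V, the device is in the triode region.
I_D = k_n [V_ov · V_DS − ½ V_DS²] = 6.4 × [2.05 × 1.29 − 0.5 × 1.29²] = 11.6 mA.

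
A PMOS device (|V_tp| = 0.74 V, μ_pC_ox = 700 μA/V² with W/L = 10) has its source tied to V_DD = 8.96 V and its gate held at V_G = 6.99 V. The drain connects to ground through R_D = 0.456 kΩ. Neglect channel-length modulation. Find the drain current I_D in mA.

V_SG = V_DD − V_G = 8.96 − 6.99 = 1.97 V, so V_ov = 1.97 − 0.74 = 1.23 V.
k_p = μ_pC_ox · (W/L) = 7 mA/V².
Assume saturation: I_D = ½ k_p V_ov² = 0.5 × 7 × 1.23² = 5.3 mA, giving V_SD = V_DD − I_D R_D = 8.96 − 5.3 × 0.456 = 6.55 V.
V_SD = 6.55 V ≥ V_ov = 1.23 V, confirming saturation.

I_D = 5.30 mA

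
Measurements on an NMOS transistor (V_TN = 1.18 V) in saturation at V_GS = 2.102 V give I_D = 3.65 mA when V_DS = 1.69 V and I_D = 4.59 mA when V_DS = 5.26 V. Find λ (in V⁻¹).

With V_GS fixed, I_D ∝ (1 + λ V_DS) in saturation, so I_D2/I_D1 = (1 + λ V_DS2)/(1 + λ V_DS1).
4.59/3.65 = 1.258 = (1 + 5.26 λ)/(1 + 1.69 λ).
Solving: λ (I_D1 V_DS2 − I_D2 V_DS1) = I_D2 − I_D1, so λ = (4.59 − 3.65) / (3.65 × 5.26 − 4.59 × 1.69) = 0.94 / 11.4 = 0.0822 V⁻¹.

λ = 0.0822 V⁻¹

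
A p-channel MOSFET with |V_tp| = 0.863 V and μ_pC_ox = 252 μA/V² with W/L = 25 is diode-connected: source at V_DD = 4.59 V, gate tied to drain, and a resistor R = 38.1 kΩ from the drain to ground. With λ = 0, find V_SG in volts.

V_SG = 1.04 V

With gate tied to drain, V_SG = V_SD ≥ V_SG − |V_tp|, so the device is in saturation.
k_p = μ_pC_ox · (W/L) = 6.3 mA/V².
KCL at the drain: ½ k_p (V_SG − |V_tp|)² = (V_DD − V_SG)/R.
Let x = V_SG − 0.863. Then 120 x² + x − 3.727 = 0, giving x = 0.172 V (positive root), so V_SG = 1.04 V.
I_D = (V_DD − V_SG)/R = (4.59 − 1.04) / 38.1 = 0.0933 mA.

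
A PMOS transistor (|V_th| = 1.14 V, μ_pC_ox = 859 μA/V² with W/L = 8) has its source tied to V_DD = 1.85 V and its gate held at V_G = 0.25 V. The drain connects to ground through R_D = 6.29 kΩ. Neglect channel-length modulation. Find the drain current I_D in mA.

I_D = 0.278 mA

V_SG = V_DD − V_G = 1.85 − 0.25 = 1.6 V, so V_ov = 1.6 − 1.14 = 0.46 V.
k_p = μ_pC_ox · (W/L) = 6.872 mA/V².
Assume saturation: I_D = ½ k_p V_ov² = 0.5 × 6.872 × 0.46² = 0.727 mA, giving V_SD = V_DD − I_D R_D = 1.85 − 0.727 × 6.29 = -2.72 V.
But -2.72 V < V_ov = 0.46 V, so the device is actually in triode.
In triode I_D = k_p[V_ov V_SD − ½ V_SD²] and I_D = (V_DD − V_SD)/R_D. Equating: 21.6 V_SD² − 20.88 V_SD + 1.85 = 0, giving V_SD = 0.0987 V (the root below V_ov).
I_D = (1.85 − 0.0987) / 6.29 = 0.278 mA.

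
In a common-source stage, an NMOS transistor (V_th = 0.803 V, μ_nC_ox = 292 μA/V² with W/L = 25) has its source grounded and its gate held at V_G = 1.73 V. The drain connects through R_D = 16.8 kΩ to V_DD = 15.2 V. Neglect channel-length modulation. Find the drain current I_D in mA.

V_GS = V_G = 1.73 V, so V_ov = 1.73 − 0.803 = 0.927 V.
k_n = μ_nC_ox · (W/L) = 7.3 mA/V².
Assume saturation: I_D = ½ k_n V_ov² = 0.5 × 7.3 × 0.927² = 3.14 mA, giving V_DS = V_DD − I_D R_D = 15.2 − 3.14 × 16.8 = -37.5 V.
But -37.5 V < V_ov = 0.927 V, so the device is actually in triode.
In triode I_D = k_n[V_ov V_DS − ½ V_DS²] and I_D = (V_DD − V_DS)/R_D. Equating: 61.3 V_DS² − 114.7 V_DS + 15.2 = 0, giving V_DS = 0.144 V (the root below V_ov).
I_D = (15.2 − 0.144) / 16.8 = 0.896 mA.

I_D = 0.896 mA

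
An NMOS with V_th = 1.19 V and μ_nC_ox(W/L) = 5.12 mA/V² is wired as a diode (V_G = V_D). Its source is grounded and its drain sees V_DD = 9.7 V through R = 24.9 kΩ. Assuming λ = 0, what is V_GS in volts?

With gate tied to drain, V_GS = V_DS ≥ V_GS − V_th, so the device is in saturation.
KCL at the drain: ½ k_n (V_GS − V_th)² = (V_DD − V_GS)/R.
Let x = V_GS − 1.19. Then 63.7 x² + x − 8.51 = 0, giving x = 0.358 V (positive root), so V_GS = 1.55 V.
I_D = (V_DD − V_GS)/R = (9.7 − 1.55) / 24.9 = 0.327 mA.

V_GS = 1.55 V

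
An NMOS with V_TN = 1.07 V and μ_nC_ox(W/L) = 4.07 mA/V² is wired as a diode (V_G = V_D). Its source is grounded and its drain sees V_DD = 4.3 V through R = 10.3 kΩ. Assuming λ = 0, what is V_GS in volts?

With gate tied to drain, V_GS = V_DS ≥ V_GS − V_TN, so the device is in saturation.
KCL at the drain: ½ k_n (V_GS − V_TN)² = (V_DD − V_GS)/R.
Let x = V_GS − 1.07. Then 21 x² + x − 3.23 = 0, giving x = 0.369 V (positive root), so V_GS = 1.44 V.
I_D = (V_DD − V_GS)/R = (4.3 − 1.44) / 10.3 = 0.278 mA.

V_GS = 1.44 V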